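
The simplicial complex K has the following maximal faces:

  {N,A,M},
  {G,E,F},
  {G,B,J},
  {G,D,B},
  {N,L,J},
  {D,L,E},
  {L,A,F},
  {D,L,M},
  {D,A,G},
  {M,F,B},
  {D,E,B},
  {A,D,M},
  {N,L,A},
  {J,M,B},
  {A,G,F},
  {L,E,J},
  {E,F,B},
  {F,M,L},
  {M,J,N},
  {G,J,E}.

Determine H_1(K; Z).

H_1 ≅ Z ⊕ Z/2.

K has 10 vertices, 30 edges, 20 triangles.
rank ∂_1 = 9, rank ∂_2 = 20 ⇒ b_1 = 30 − 9 − 20 = 1; ∂_2 has invariant factor(s) [2] giving torsion. So H_1 ≅ Z ⊕ Z/2.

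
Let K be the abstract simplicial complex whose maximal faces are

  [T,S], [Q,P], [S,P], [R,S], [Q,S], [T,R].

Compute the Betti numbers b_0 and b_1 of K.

We work with the vertex ordering P < Q < R < S < T. The simplices of K, each written with vertices in increasing order, are:

  0-simplices (5): P, Q, R, S, T
  1-simplices (6): PQ, PS, QS, RS, RT, ST

giving chain groups C_0 ≅ Z^5, C_1 ≅ Z^6.

∂_1: C_1 → C_0 is given by ∂[p,q] = [q] − [p]. For instance
  ∂RT = T − R.
As a 5×6 matrix over Z this has rank 4, with invariant factors (1,1,1,1).

Reading off H_k = ker ∂_k / im ∂_{k+1}:

  H_0: rank C_0 − rank ∂_1 = 5 − 4 = 1, and the invariant factors of ∂_1 are all 1, so H_0 = Z.
  H_1: rank ker ∂_1 − rank ∂_2 = (6 − 4) − 0 = 2, and there is no ∂_2, so H_1 = Z^2.

As a check, the Euler characteristic is 5 − 6 = -1, which agrees with 1 − 2 = -1.

Hence the Betti numbers are b_0 = 1, b_1 = 2.

b_0 = 1, b_1 = 2.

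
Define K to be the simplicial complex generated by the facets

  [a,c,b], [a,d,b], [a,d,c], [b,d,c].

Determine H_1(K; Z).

Take the total order a < b < c < d on the vertex set. Then K (dimension 2) consists of the simplices:

  0-simplices (4): a, b, c, d
  1-simplices (6): ab, ac, ad, bc, bd, cd
  2-simplices (4): abc, abd, acd, bcd

Hence C_0 ≅ Z^4, C_1 ≅ Z^6, C_2 ≅ Z^4.

∂_1: C_1 → C_0 is given by ∂[p,q] = [q] − [p]. For instance
  ∂ab = b − a.
As a 4×6 matrix over Z this has rank 3, with invariant factors (1,1,1).

∂_2: C_2 → C_1 maps a triangle to the signed sum of its edges. For instance
  ∂acd = cd − ad + ac,
  ∂abd = bd − ad + ab.
The resulting 6×4 matrix has rank 3, and its Smith normal form has invariant factors (1,1,1).

From H_k ≅ ker(∂_k) / im(∂_{k+1}) we obtain:

  H_1: rank ker ∂_1 − rank ∂_2 = (6 − 3) − 3 = 0, and the invariant factors of ∂_2 are all 1, so H_1 ≅ 0.

H_1 ≅ 0.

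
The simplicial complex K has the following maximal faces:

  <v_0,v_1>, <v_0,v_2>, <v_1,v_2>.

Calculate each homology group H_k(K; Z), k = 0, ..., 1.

H_0 ≅ Z,  H_1 ≅ Z.

Take the total order v_0 < v_1 < v_2 on the vertex set. Then K (dimension 1) consists of the simplices:

  0-simplices (3): [v_0], [v_1], [v_2]
  1-simplices (3): [v_0,v_1], [v_0,v_2], [v_1,v_2]

so the chain groups are C_0 ≅ Z^3, C_1 ≅ Z^3.

∂_1: C_1 → C_0 maps an edge to its endpoints' difference, ∂[p,q] = q − p. For instance
  ∂[v_0,v_1] = [v_1] − [v_0].
As a 3×3 matrix over Z this has rank 2, with invariant factors (1,1).

Reading off H_k = ker ∂_k / im ∂_{k+1}:

  H_0: rank C_0 − rank ∂_1 = 3 − 2 = 1, and the invariant factors of ∂_1 are all 1, so H_0 = Z.
  H_1: rank ker ∂_1 − rank ∂_2 = (3 − 2) − 0 = 1, and there is no ∂_2, so H_1 = Z.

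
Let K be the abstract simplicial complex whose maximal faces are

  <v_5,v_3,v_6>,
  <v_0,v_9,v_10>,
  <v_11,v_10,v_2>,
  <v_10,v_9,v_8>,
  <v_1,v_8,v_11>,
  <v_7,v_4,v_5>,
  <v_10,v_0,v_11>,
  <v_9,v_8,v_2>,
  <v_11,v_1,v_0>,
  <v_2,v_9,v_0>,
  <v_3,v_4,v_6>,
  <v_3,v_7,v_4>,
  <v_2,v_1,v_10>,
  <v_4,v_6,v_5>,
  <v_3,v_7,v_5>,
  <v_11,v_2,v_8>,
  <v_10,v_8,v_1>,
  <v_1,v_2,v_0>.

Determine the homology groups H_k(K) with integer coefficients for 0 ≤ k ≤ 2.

We work with the vertex ordering v_0 < v_1 < v_2 < v_3 < v_4 < v_5 < v_6 < v_7 < v_8 < v_9 < v_10 < v_11. The simplices of K, each written with vertices in increasing order, are:

  0-simplices (12): [v_0], [v_1], [v_2], [v_3], [v_4], [v_5], [v_6], [v_7], [v_8], [v_9], [v_10], [v_11]
  1-simplices (27): (27 of them)
  2-simplices (18): (18 of them)

so the chain groups are C_0 ≅ Z^12, C_1 ≅ Z^27, C_2 ≅ Z^18.

∂_1: C_1 → C_0 is given by ∂[p,q] = [q] − [p].
The 12×27 boundary matrix has rank 10 and Smith normal form diag(1,1,1,1,1,1,1,1,1,1).

The boundary map ∂_2: C_2 → C_1 maps a triangle to the signed sum of its edges. For instance
  ∂[v_4,v_5,v_6] = [v_5,v_6] − [v_4,v_6] + [v_4,v_5],
  ∂[v_0,v_9,v_10] = [v_9,v_10] − [v_0,v_10] + [v_0,v_9].
This gives a 27×18 integer matrix of rank 17; reducing to Smith normal form yields diagonal entries (1,1,1,1,1,1,1,1,1,1,1,1,1,1,1,1,2).

Computing H_k = (kernel of ∂_k) / (image of ∂_{k+1}):

  H_0: rank C_0 − rank ∂_1 = 12 − 10 = 2, and the invariant factors of ∂_1 are all 1, so H_0 ≅ Z^2.
  H_1: rank ker ∂_1 − rank ∂_2 = (27 − 10) − 17 = 0, and ∂_2 has invariant factor 2 > 1, so H_1 ≅ Z/2Z.
  H_2: rank ker ∂_2 − rank ∂_3 = (18 − 17) − 0 = 1, and there is no ∂_3, so H_2 ≅ Z.

(K is a triangulation of the disjoint union of the 2-sphere S^2 and the real projective plane RP^2.)

H_0 ≅ Z^2,  H_1 ≅ Z/2Z,  H_2 ≅ Z.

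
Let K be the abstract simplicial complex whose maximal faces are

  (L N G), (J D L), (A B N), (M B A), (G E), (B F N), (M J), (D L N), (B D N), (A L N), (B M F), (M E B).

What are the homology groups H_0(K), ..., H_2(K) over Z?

Order the vertices as A < B < D < E < F < G < J < L < M < N. Listing each simplex with vertices in this order, K has dimension 2 with simplices:

  0-simplices (10): A, B, D, E, F, G, J, L, M, N
  1-simplices (21): AB, AL, AM, AN, BD, BE, BF, BM, BN, DJ, DL, DN, EG, EM, FM, FN, GL, GN, JL, JM, LN
  2-simplices (10): ABM, ABN, ALN, BDN, BEM, BFM, BFN, DJL, DLN, GLN

giving chain groups C_0 ≅ Z^10, C_1 ≅ Z^21, C_2 ≅ Z^10.

Boundary ∂_1: C_1 → C_0 sends each edge [p,q] (with p < q) to q − p. For instance
  ∂DL = L − D.
This gives a 10×21 integer matrix of rank 9; reducing to Smith normal form yields diagonal entries (1,1,1,1,1,1,1,1,1).

∂_2: C_2 → C_1 acts by ∂[p,q,r] = [q,r] − [p,r] + [p,q]. For instance
  ∂ABM = BM − AM + AB,
  ∂DLN = LN − DN + DL.
This gives a 21×10 integer matrix of rank 10; reducing to Smith normal form yields diagonal entries (1,1,1,1,1,1,1,1,1,1).

Now H_k = ker ∂_k / im ∂_{k+1}, so:

  H_0: rank C_0 − rank ∂_1 = 10 − 9 = 1, and the invariant factors of ∂_1 are all 1, so H_0 = Z.
  H_1: rank ker ∂_1 − rank ∂_2 = (21 − 9) − 10 = 2, and the invariant factors of ∂_2 are all 1, so H_1 = Z^2.
  H_2: rank ker ∂_2 − rank ∂_3 = (10 − 10) − 0 = 0, and there is no ∂_3, so H_2 = 0.

H_0 = Z,  H_1 = Z^2,  H_2 = 0.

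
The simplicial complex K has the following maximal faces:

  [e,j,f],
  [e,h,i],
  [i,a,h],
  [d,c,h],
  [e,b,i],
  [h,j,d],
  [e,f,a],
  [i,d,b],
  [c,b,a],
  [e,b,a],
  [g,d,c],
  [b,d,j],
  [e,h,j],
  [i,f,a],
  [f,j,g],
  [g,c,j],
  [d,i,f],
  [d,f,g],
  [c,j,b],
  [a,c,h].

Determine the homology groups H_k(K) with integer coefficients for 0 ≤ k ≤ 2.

H_0 = Z,  H_1 = Z × Z/2,  H_2 = 0.

K has 10 vertices, 30 edges, 20 triangles.
rank ∂_0 = 0, rank ∂_1 = 9 ⇒ b_0 = 10 − 0 − 9 = 1; all invariant factors of ∂_1 are 1 so no torsion. So H_0 = Z.
rank ∂_1 = 9, rank ∂_2 = 20 ⇒ b_1 = 30 − 9 − 20 = 1; ∂_2 has invariant factor(s) [2] giving torsion. So H_1 = Z × Z/2.
rank ∂_2 = 20, rank ∂_3 = 0 ⇒ b_2 = 20 − 20 − 0 = 0. So H_2 = 0.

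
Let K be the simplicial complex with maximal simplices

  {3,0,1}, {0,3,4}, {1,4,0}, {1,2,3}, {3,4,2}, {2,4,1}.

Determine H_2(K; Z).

Order the vertices as 0 < 1 < 2 < 3 < 4. Listing each simplex with vertices in this order, K has dimension 2 with simplices:

  0-simplices (5): [0], [1], [2], [3], [4]
  1-simplices (9): [0,1], [0,3], [0,4], [1,2], [1,3], [1,4], [2,3], [2,4], [3,4]
  2-simplices (6): [0,1,3], [0,1,4], [0,3,4], [1,2,3], [1,2,4], [2,3,4]

giving chain groups C_0 ≅ Z^5, C_1 ≅ Z^9, C_2 ≅ Z^6.

The boundary map ∂_1: C_1 → C_0 maps an edge to its endpoints' difference, ∂[p,q] = q − p. For instance
  ∂[1,2] = [2] − [1].
As a 5×9 matrix over Z this has rank 4, with invariant factors (1,1,1,1).

Boundary ∂_2: C_2 → C_1 maps a triangle to the signed sum of its edges. For instance
  ∂[1,2,4] = [2,4] − [1,4] + [1,2],
  ∂[0,3,4] = [3,4] − [0,4] + [0,3].
The resulting 9×6 matrix has rank 5, and its Smith normal form has invariant factors (1,1,1,1,1).

Now H_k = ker ∂_k / im ∂_{k+1}, so:

  H_2: rank ker ∂_2 − rank ∂_3 = (6 − 5) − 0 = 1, and there is no ∂_3, so H_2 ≅ Z.

H_2 = Z.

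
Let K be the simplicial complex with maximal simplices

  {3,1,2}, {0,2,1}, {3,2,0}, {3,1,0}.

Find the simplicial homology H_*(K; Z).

H_0 ≅ Z,  H_1 = 0,  H_2 ≅ Z.

We work with the vertex ordering 0 < 1 < 2 < 3. The simplices of K, each written with vertices in increasing order, are:

  0-simplices (4): [0], [1], [2], [3]
  1-simplices (6): [0,1], [0,2], [0,3], [1,2], [1,3], [2,3]
  2-simplices (4): [0,1,2], [0,1,3], [0,2,3], [1,2,3]

so the chain groups are C_0 ≅ Z^4, C_1 ≅ Z^6, C_2 ≅ Z^4.

The boundary map ∂_1: C_1 → C_0 sends each edge [p,q] (with p < q) to q − p.
The 4×6 boundary matrix has rank 3 and Smith normal form diag(1,1,1).

∂_2: C_2 → C_1 acts by ∂[p,q,r] = [q,r] − [p,r] + [p,q]. For instance
  ∂[0,2,3] = [2,3] − [0,3] + [0,2],
  ∂[0,1,2] = [1,2] − [0,2] + [0,1].
This gives a 6×4 integer matrix of rank 3; reducing to Smith normal form yields diagonal entries (1,1,1).

Reading off H_k = ker ∂_k / im ∂_{k+1}:

  H_0: rank C_0 − rank ∂_1 = 4 − 3 = 1, and the invariant factors of ∂_1 are all 1, so H_0 = Z.
  H_1: rank ker ∂_1 − rank ∂_2 = (6 − 3) − 3 = 0, and the invariant factors of ∂_2 are all 1, so H_1 = 0.
  H_2: rank ker ∂_2 − rank ∂_3 = (4 − 3) − 0 = 1, and there is no ∂_3, so H_2 = Z.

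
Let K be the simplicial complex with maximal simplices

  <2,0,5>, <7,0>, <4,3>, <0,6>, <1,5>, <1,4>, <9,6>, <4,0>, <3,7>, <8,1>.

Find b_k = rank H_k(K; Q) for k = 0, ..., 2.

b_0 = 1, b_1 = 2, b_2 = 0.

We work with the vertex ordering 0 < 1 < 2 < 3 < 4 < 5 < 6 < 7 < 8 < 9. The simplices of K, each written with vertices in increasing order, are:

  0-simplices (10): [0], [1], [2], [3], [4], [5], [6], [7], [8], [9]
  1-simplices (12): [0,2], [0,4], [0,5], [0,6], [0,7], [1,4], [1,5], [1,8], [2,5], [3,4], [3,7], [6,9]
  2-simplices (1): [0,2,5]

Hence C_0 ≅ Z^10, C_1 ≅ Z^12, C_2 ≅ Z^1.

The boundary map ∂_1: C_1 → C_0 is given by ∂[p,q] = [q] − [p]. For instance
  ∂[3,7] = [7] − [3].
The resulting 10×12 matrix has rank 9, and its Smith normal form has invariant factors (1,1,1,1,1,1,1,1,1).

The boundary map ∂_2: C_2 → C_1 maps a triangle to the signed sum of its edges. For instance
  ∂[0,2,5] = [2,5] − [0,5] + [0,2].
The resulting 12×1 matrix has rank 1, and its Smith normal form has invariant factors (1).

Computing H_k = (kernel of ∂_k) / (image of ∂_{k+1}):

  H_0: rank C_0 − rank ∂_1 = 10 − 9 = 1, and the invariant factors of ∂_1 are all 1, so H_0 = Z.
  H_1: rank ker ∂_1 − rank ∂_2 = (12 − 9) − 1 = 2, and the invariant factors of ∂_2 are all 1, so H_1 = Z^2.
  H_2: rank ker ∂_2 − rank ∂_3 = (1 − 1) − 0 = 0, and there is no ∂_3, so H_2 = 0.

As a check, the Euler characteristic is 10 − 12 + 1 = -1, which agrees with 1 − 2 + 0 = -1.

Hence the Betti numbers are b_0 = 1, b_1 = 2, b_2 = 0.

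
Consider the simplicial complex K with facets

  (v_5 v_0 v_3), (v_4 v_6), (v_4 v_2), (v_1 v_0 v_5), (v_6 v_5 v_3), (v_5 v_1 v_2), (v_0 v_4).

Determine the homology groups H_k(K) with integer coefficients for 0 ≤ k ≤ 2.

K has 7 vertices, 12 edges, 4 triangles.
rank ∂_0 = 0, rank ∂_1 = 6 ⇒ b_0 = 7 − 0 − 6 = 1; all invariant factors of ∂_1 are 1 so no torsion. So H_0 ≅ Z.
rank ∂_1 = 6, rank ∂_2 = 4 ⇒ b_1 = 12 − 6 − 4 = 2; all invariant factors of ∂_2 are 1 so no torsion. So H_1 ≅ Z^2.
rank ∂_2 = 4, rank ∂_3 = 0 ⇒ b_2 = 4 − 4 − 0 = 0. So H_2 ≅ 0.

H_0 ≅ Z,  H_1 ≅ Z^2,  H_2 = 0.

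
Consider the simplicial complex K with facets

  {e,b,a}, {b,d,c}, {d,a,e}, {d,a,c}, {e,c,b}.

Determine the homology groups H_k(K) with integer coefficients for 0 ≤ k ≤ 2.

Order the vertices as a < b < c < d < e. Listing each simplex with vertices in this order, K has dimension 2 with simplices:

  0-simplices (5): a, b, c, d, e
  1-simplices (10): ab, ac, ad, ae, bc, bd, be, cd, ce, de
  2-simplices (5): abe, acd, ade, bcd, bce

Hence C_0 ≅ Z^5, C_1 ≅ Z^10, C_2 ≅ Z^5.

Boundary ∂_1: C_1 → C_0 is given by ∂[p,q] = [q] − [p].
As a 5×10 matrix over Z this has rank 4, with invariant factors (1,1,1,1).

Boundary ∂_2: C_2 → C_1 acts by ∂[p,q,r] = [q,r] − [p,r] + [p,q]. For instance
  ∂bcd = cd − bd + bc,
  ∂abe = be − ae + ab.
This gives a 10×5 integer matrix of rank 5; reducing to Smith normal form yields diagonal entries (1,1,1,1,1).

From H_k ≅ ker(∂_k) / im(∂_{k+1}) we obtain:

  H_0: rank C_0 − rank ∂_1 = 5 − 4 = 1, and the invariant factors of ∂_1 are all 1, so H_0 = Z.
  H_1: rank ker ∂_1 − rank ∂_2 = (10 − 4) − 5 = 1, and the invariant factors of ∂_2 are all 1, so H_1 = Z.
  H_2: rank ker ∂_2 − rank ∂_3 = (5 − 5) − 0 = 0, and there is no ∂_3, so H_2 = 0.

(K is a triangulation of the Möbius band.)

H_0 ≅ Z,  H_1 ≅ Z,  H_2 = 0.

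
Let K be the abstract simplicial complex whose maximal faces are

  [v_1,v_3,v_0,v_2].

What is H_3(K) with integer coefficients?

K has 4 vertices, 6 edges, 4 triangles, 1 3-simplex.
rank ∂_3 = 1, rank ∂_4 = 0 ⇒ b_3 = 1 − 1 − 0 = 0. So H_3 ≅ 0.

H_3 = 0.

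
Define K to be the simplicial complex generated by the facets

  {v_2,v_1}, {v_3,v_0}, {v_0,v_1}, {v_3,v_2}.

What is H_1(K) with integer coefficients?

Take the total order v_0 < v_1 < v_2 < v_3 on the vertex set. Then K (dimension 1) consists of the simplices:

  0-simplices (4): [v_0], [v_1], [v_2], [v_3]
  1-simplices (4): [v_0,v_1], [v_0,v_3], [v_1,v_2], [v_2,v_3]

giving chain groups C_0 ≅ Z^4, C_1 ≅ Z^4.

The boundary map ∂_1: C_1 → C_0 sends each edge [p,q] (with p < q) to q − p. For instance
  ∂[v_1,v_2] = [v_2] − [v_1].
The 4×4 boundary matrix has rank 3 and Smith normal form diag(1,1,1).

Reading off H_k = ker ∂_k / im ∂_{k+1}:

  H_1: rank ker ∂_1 − rank ∂_2 = (4 − 3) − 0 = 1, and there is no ∂_2, so H_1 = Z.

H_1 = Z.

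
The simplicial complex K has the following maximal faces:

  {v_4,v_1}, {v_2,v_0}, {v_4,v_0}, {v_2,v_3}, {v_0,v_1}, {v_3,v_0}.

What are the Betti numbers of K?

b_0 = 1, b_1 = 2.

Fix the vertex order v_0 < v_1 < v_2 < v_3 < v_4 and write every simplex with vertices in increasing order. Then dim K = 1 and the simplices of K are:

  0-simplices (5): [v_0], [v_1], [v_2], [v_3], [v_4]
  1-simplices (6): [v_0,v_1], [v_0,v_2], [v_0,v_3], [v_0,v_4], [v_1,v_4], [v_2,v_3]

Hence C_0 ≅ Z^5, C_1 ≅ Z^6.

Boundary ∂_1: C_1 → C_0 is given by ∂[p,q] = [q] − [p]. For instance
  ∂[v_1,v_4] = [v_4] − [v_1].
As a 5×6 matrix over Z this has rank 4, with invariant factors (1,1,1,1).

Computing H_k = (kernel of ∂_k) / (image of ∂_{k+1}):

  H_0: rank C_0 − rank ∂_1 = 5 − 4 = 1, and the invariant factors of ∂_1 are all 1, so H_0 = Z.
  H_1: rank ker ∂_1 − rank ∂_2 = (6 − 4) − 0 = 2, and there is no ∂_2, so H_1 = Z^2.

Hence the Betti numbers are b_0 = 1, b_1 = 2.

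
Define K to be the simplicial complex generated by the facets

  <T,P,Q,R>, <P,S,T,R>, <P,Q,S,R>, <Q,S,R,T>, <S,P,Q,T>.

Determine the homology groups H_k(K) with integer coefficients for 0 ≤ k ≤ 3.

H_0 ≅ Z,  H_1 = 0,  H_2 = 0,  H_3 ≅ Z.

K has 5 vertices, 10 edges, 10 triangles, 5 3-simplices.
rank ∂_0 = 0, rank ∂_1 = 4 ⇒ b_0 = 5 − 0 − 4 = 1; all invariant factors of ∂_1 are 1 so no torsion. So H_0 = Z.
rank ∂_1 = 4, rank ∂_2 = 6 ⇒ b_1 = 10 − 4 − 6 = 0; all invariant factors of ∂_2 are 1 so no torsion. So H_1 = 0.
rank ∂_2 = 6, rank ∂_3 = 4 ⇒ b_2 = 10 − 6 − 4 = 0; all invariant factors of ∂_3 are 1 so no torsion. So H_2 = 0.
rank ∂_3 = 4, rank ∂_4 = 0 ⇒ b_3 = 5 − 4 − 0 = 1. So H_3 = Z.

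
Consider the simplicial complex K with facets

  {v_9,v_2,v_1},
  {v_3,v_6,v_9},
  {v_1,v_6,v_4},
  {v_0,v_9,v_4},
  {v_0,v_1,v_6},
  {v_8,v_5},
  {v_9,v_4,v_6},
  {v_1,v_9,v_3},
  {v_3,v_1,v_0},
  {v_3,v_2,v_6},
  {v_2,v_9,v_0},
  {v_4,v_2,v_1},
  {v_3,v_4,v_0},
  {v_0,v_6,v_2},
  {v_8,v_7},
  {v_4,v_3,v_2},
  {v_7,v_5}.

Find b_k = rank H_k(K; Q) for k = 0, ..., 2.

b_0 = 2, b_1 = 3, b_2 = 1.

We work with the vertex ordering v_0 < v_1 < v_2 < v_3 < v_4 < v_5 < v_6 < v_7 < v_8 < v_9. The simplices of K, each written with vertices in increasing order, are:

  0-simplices (10): [v_0], [v_1], [v_2], [v_3], [v_4], [v_5], [v_6], [v_7], [v_8], [v_9]
  1-simplices (24): (24 of them)
  2-simplices (14): (14 of them)

Hence C_0 ≅ Z^10, C_1 ≅ Z^24, C_2 ≅ Z^14.

Boundary ∂_1: C_1 → C_0 sends each edge [p,q] (with p < q) to q − p.
As a 10×24 matrix over Z this has rank 8, with invariant factors (1,1,1,1,1,1,1,1).

∂_2: C_2 → C_1 acts by ∂[p,q,r] = [q,r] − [p,r] + [p,q]. For instance
  ∂[v_1,v_2,v_9] = [v_2,v_9] − [v_1,v_9] + [v_1,v_2],
  ∂[v_4,v_6,v_9] = [v_6,v_9] − [v_4,v_9] + [v_4,v_6].
This gives a 24×14 integer matrix of rank 13; reducing to Smith normal form yields diagonal entries (1,1,1,1,1,1,1,1,1,1,1,1,1).

From H_k ≅ ker(∂_k) / im(∂_{k+1}) we obtain:

  H_0: rank C_0 − rank ∂_1 = 10 − 8 = 2, and the invariant factors of ∂_1 are all 1, so H_0 ≅ Z^2.
  H_1: rank ker ∂_1 − rank ∂_2 = (24 − 8) − 13 = 3, and the invariant factors of ∂_2 are all 1, so H_1 ≅ Z^3.
  H_2: rank ker ∂_2 − rank ∂_3 = (14 − 13) − 0 = 1, and there is no ∂_3, so H_2 ≅ Z.

(K is a triangulation of the disjoint union of the circle S^1 and the torus T^2.)

Hence the Betti numbers are b_0 = 2, b_1 = 3, b_2 = 1.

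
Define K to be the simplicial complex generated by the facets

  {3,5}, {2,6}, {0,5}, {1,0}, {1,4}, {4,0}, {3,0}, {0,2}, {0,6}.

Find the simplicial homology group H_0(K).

H_0 = Z.

We work with the vertex ordering 0 < 1 < 2 < 3 < 4 < 5 < 6. The simplices of K, each written with vertices in increasing order, are:

  0-simplices (7): [0], [1], [2], [3], [4], [5], [6]
  1-simplices (9): [0,1], [0,2], [0,3], [0,4], [0,5], [0,6], [1,4], [2,6], [3,5]

giving chain groups C_0 ≅ Z^7, C_1 ≅ Z^9.

∂_1: C_1 → C_0 sends each edge [p,q] (with p < q) to q − p.
The resulting 7×9 matrix has rank 6, and its Smith normal form has invariant factors (1,1,1,1,1,1).

From H_k ≅ ker(∂_k) / im(∂_{k+1}) we obtain:

  H_0: rank C_0 − rank ∂_1 = 7 − 6 = 1, and the invariant factors of ∂_1 are all 1, so H_0 = Z.

(K is a triangulation of a wedge of 3 circles.)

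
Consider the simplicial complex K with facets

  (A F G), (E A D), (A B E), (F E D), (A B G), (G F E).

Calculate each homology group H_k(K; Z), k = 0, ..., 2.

H_0 = Z,  H_1 = Z,  H_2 = 0.

K has 6 vertices, 12 edges, 6 triangles.
rank ∂_0 = 0, rank ∂_1 = 5 ⇒ b_0 = 6 − 0 − 5 = 1; all invariant factors of ∂_1 are 1 so no torsion. So H_0 = Z.
rank ∂_1 = 5, rank ∂_2 = 6 ⇒ b_1 = 12 − 5 − 6 = 1; all invariant factors of ∂_2 are 1 so no torsion. So H_1 = Z.
rank ∂_2 = 6, rank ∂_3 = 0 ⇒ b_2 = 6 − 6 − 0 = 0. So H_2 = 0.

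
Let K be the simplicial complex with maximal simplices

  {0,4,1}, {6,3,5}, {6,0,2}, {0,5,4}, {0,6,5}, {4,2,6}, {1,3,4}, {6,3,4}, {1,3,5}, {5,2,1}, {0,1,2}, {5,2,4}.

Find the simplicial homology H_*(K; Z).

H_0 ≅ Z,  H_1 ≅ Z/2,  H_2 = 0.

Order the vertices as 0 < 1 < 2 < 3 < 4 < 5 < 6. Listing each simplex with vertices in this order, K has dimension 2 with simplices:

  0-simplices (7): [0], [1], [2], [3], [4], [5], [6]
  1-simplices (18): [0,1], [0,2], [0,4], [0,5], [0,6], [1,2], [1,3], [1,4], [1,5], [2,4], [2,5], [2,6], [3,4], [3,5], [3,6], [4,5], [4,6], [5,6]
  2-simplices (12): [0,1,2], [0,1,4], [0,2,6], [0,4,5], [0,5,6], [1,2,5], [1,3,4], [1,3,5], [2,4,5], [2,4,6], [3,4,6], [3,5,6]

so the chain groups are C_0 ≅ Z^7, C_1 ≅ Z^18, C_2 ≅ Z^12.

Boundary ∂_1: C_1 → C_0 sends each edge [p,q] (with p < q) to q − p.
As a 7×18 matrix over Z this has rank 6, with invariant factors (1,1,1,1,1,1).

The boundary map ∂_2: C_2 → C_1 sends each 2-simplex [p,q,r] to [q,r] − [p,r] + [p,q]. For instance
  ∂[1,2,5] = [2,5] − [1,5] + [1,2],
  ∂[3,4,6] = [4,6] − [3,6] + [3,4].
The 18×12 boundary matrix has rank 12 and Smith normal form diag(1,1,1,1,1,1,1,1,1,1,1,2).

Reading off H_k = ker ∂_k / im ∂_{k+1}:

  H_0: rank C_0 − rank ∂_1 = 7 − 6 = 1, and the invariant factors of ∂_1 are all 1, so H_0 = Z.
  H_1: rank ker ∂_1 − rank ∂_2 = (18 − 6) − 12 = 0, and ∂_2 has invariant factor 2 > 1, so H_1 = Z/2.
  H_2: rank ker ∂_2 − rank ∂_3 = (12 − 12) − 0 = 0, and there is no ∂_3, so H_2 = 0.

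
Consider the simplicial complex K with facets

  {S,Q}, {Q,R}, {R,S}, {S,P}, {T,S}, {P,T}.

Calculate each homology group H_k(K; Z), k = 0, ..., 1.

Fix the vertex order P < Q < R < S < T and write every simplex with vertices in increasing order. Then dim K = 1 and the simplices of K are:

  0-simplices (5): P, Q, R, S, T
  1-simplices (6): PS, PT, QR, QS, RS, ST

Hence C_0 ≅ Z^5, C_1 ≅ Z^6.

∂_1: C_1 → C_0 sends each edge [p,q] (with p < q) to q − p.
The resulting 5×6 matrix has rank 4, and its Smith normal form has invariant factors (1,1,1,1).

Now H_k = ker ∂_k / im ∂_{k+1}, so:

  H_0: rank C_0 − rank ∂_1 = 5 − 4 = 1, and the invariant factors of ∂_1 are all 1, so H_0 ≅ Z.
  H_1: rank ker ∂_1 − rank ∂_2 = (6 − 4) − 0 = 2, and there is no ∂_2, so H_1 ≅ Z^2.

H_0 ≅ Z,  H_1 ≅ Z^2.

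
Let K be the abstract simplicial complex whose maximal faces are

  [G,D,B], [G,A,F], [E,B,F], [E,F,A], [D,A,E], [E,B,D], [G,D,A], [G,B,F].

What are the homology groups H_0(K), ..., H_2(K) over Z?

H_0 = Z,  H_1 = 0,  H_2 = Z.

We work with the vertex ordering A < B < D < E < F < G. The simplices of K, each written with vertices in increasing order, are:

  0-simplices (6): A, B, D, E, F, G
  1-simplices (12): AD, AE, AF, AG, BD, BE, BF, BG, DE, DG, EF, FG
  2-simplices (8): ADE, ADG, AEF, AFG, BDE, BDG, BEF, BFG

so the chain groups are C_0 ≅ Z^6, C_1 ≅ Z^12, C_2 ≅ Z^8.

Boundary ∂_1: C_1 → C_0 is given by ∂[p,q] = [q] − [p]. For instance
  ∂AD = D − A.
This gives a 6×12 integer matrix of rank 5; reducing to Smith normal form yields diagonal entries (1,1,1,1,1).

∂_2: C_2 → C_1 sends each 2-simplex [p,q,r] to [q,r] − [p,r] + [p,q]. For instance
  ∂AEF = EF − AF + AE,
  ∂AFG = FG − AG + AF.
This gives a 12×8 integer matrix of rank 7; reducing to Smith normal form yields diagonal entries (1,1,1,1,1,1,1).

From H_k ≅ ker(∂_k) / im(∂_{k+1}) we obtain:

  H_0: rank C_0 − rank ∂_1 = 6 − 5 = 1, and the invariant factors of ∂_1 are all 1, so H_0 ≅ Z.
  H_1: rank ker ∂_1 − rank ∂_2 = (12 − 5) − 7 = 0, and the invariant factors of ∂_2 are all 1, so H_1 ≅ 0.
  H_2: rank ker ∂_2 − rank ∂_3 = (8 − 7) − 0 = 1, and there is no ∂_3, so H_2 ≅ Z.

As a check, the Euler characteristic is 6 − 12 + 8 = 2, which agrees with 1 − 0 + 1 = 2.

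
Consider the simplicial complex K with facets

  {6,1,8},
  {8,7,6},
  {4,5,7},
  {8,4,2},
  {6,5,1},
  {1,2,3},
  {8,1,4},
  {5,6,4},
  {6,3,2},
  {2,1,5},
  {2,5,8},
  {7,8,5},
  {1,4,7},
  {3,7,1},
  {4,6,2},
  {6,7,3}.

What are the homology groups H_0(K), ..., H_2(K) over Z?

H_0 ≅ Z,  H_1 ≅ Z^2,  H_2 ≅ Z.

Fix the vertex order 1 < 2 < 3 < 4 < 5 < 6 < 7 < 8 and write every simplex with vertices in increasing order. Then dim K = 2 and the simplices of K are:

  0-simplices (8): [1], [2], [3], [4], [5], [6], [7], [8]
  1-simplices (24): (24 of them)
  2-simplices (16): [1,2,3], [1,2,5], [1,3,7], [1,4,7], [1,4,8], [1,5,6], [1,6,8], [2,3,6], [2,4,6], [2,4,8], [2,5,8], [3,6,7], [4,5,6], [4,5,7], [5,7,8], [6,7,8]

Hence C_0 ≅ Z^8, C_1 ≅ Z^24, C_2 ≅ Z^16.

Boundary ∂_1: C_1 → C_0 maps an edge to its endpoints' difference, ∂[p,q] = q − p.
As a 8×24 matrix over Z this has rank 7, with invariant factors (1,1,1,1,1,1,1).

∂_2: C_2 → C_1 acts by ∂[p,q,r] = [q,r] − [p,r] + [p,q]. For instance
  ∂[1,2,5] = [2,5] − [1,5] + [1,2],
  ∂[6,7,8] = [7,8] − [6,8] + [6,7].
The 24×16 boundary matrix has rank 15 and Smith normal form diag(1,1,1,1,1,1,1,1,1,1,1,1,1,1,1).

Reading off H_k = ker ∂_k / im ∂_{k+1}:

  H_0: rank C_0 − rank ∂_1 = 8 − 7 = 1, and the invariant factors of ∂_1 are all 1, so H_0 ≅ Z.
  H_1: rank ker ∂_1 − rank ∂_2 = (24 − 7) − 15 = 2, and the invariant factors of ∂_2 are all 1, so H_1 ≅ Z^2.
  H_2: rank ker ∂_2 − rank ∂_3 = (16 − 15) − 0 = 1, and there is no ∂_3, so H_2 ≅ Z.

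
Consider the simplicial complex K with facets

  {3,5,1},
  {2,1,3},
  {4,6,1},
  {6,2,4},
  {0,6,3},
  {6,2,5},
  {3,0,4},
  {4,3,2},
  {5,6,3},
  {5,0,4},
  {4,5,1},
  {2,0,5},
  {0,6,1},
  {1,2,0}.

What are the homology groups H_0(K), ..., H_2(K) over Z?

H_0 = Z,  H_1 = Z^2,  H_2 = Z.

K has 7 vertices, 21 edges, 14 triangles.
rank ∂_0 = 0, rank ∂_1 = 6 ⇒ b_0 = 7 − 0 − 6 = 1; all invariant factors of ∂_1 are 1 so no torsion. So H_0 ≅ Z.
rank ∂_1 = 6, rank ∂_2 = 13 ⇒ b_1 = 21 − 6 − 13 = 2; all invariant factors of ∂_2 are 1 so no torsion. So H_1 ≅ Z^2.
rank ∂_2 = 13, rank ∂_3 = 0 ⇒ b_2 = 14 − 13 − 0 = 1. So H_2 ≅ Z.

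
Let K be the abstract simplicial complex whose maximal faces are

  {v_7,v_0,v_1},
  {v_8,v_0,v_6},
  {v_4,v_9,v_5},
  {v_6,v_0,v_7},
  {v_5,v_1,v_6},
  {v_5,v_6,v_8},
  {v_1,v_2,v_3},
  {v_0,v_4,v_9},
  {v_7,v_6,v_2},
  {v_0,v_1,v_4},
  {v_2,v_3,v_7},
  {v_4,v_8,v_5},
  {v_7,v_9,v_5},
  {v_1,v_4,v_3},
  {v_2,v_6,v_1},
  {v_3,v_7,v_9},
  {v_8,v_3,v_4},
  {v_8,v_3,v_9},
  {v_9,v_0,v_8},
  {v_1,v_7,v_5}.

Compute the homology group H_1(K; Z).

H_1 = Z ⊕ Z_2.

Fix the vertex order v_0 < v_1 < v_2 < v_3 < v_4 < v_5 < v_6 < v_7 < v_8 < v_9 and write every simplex with vertices in increasing order. Then dim K = 2 and the simplices of K are:

  0-simplices (10): [v_0], [v_1], [v_2], [v_3], [v_4], [v_5], [v_6], [v_7], [v_8], [v_9]
  1-simplices (30): (30 of them)
  2-simplices (20): (20 of them)

Hence C_0 ≅ Z^10, C_1 ≅ Z^30, C_2 ≅ Z^20.

Boundary ∂_1: C_1 → C_0 is given by ∂[p,q] = [q] − [p].
As a 10×30 matrix over Z this has rank 9, with invariant factors (1,1,1,1,1,1,1,1,1).

∂_2: C_2 → C_1 sends each 2-simplex [p,q,r] to [q,r] − [p,r] + [p,q]. For instance
  ∂[v_2,v_6,v_7] = [v_6,v_7] − [v_2,v_7] + [v_2,v_6],
  ∂[v_4,v_5,v_9] = [v_5,v_9] − [v_4,v_9] + [v_4,v_5].
This gives a 30×20 integer matrix of rank 20; reducing to Smith normal form yields diagonal entries (1,1,1,1,1,1,1,1,1,1,1,1,1,1,1,1,1,1,1,2).

Reading off H_k = ker ∂_k / im ∂_{k+1}:

  H_1: rank ker ∂_1 − rank ∂_2 = (30 − 9) − 20 = 1, and ∂_2 has invariant factor 2 > 1, so H_1 ≅ Z ⊕ Z_2.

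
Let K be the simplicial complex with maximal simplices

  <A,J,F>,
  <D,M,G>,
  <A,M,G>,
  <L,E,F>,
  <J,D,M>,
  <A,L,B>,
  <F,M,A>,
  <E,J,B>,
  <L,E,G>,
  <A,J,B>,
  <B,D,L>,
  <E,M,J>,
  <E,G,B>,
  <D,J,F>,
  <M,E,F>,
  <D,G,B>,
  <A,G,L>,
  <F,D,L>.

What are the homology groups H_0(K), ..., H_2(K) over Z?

H_0 ≅ Z,  H_1 ≅ Z ⊕ Z/2Z,  H_2 = 0.

Order the vertices as A < B < D < E < F < G < J < L < M. Listing each simplex with vertices in this order, K has dimension 2 with simplices:

  0-simplices (9): A, B, D, E, F, G, J, L, M
  1-simplices (27): AB, AF, AG, AJ, AL, AM, BD, BE, BG, BJ, BL, DF, DG, DJ, DL, DM, EF, EG, EJ, EL, EM, FJ, FL, FM, GL, GM, JM
  2-simplices (18): ABJ, ABL, AFJ, AFM, AGL, AGM, BDG, BDL, BEG, BEJ, DFJ, DFL, DGM, DJM, EFL, EFM, EGL, EJM

so the chain groups are C_0 ≅ Z^9, C_1 ≅ Z^27, C_2 ≅ Z^18.

∂_1: C_1 → C_0 sends each edge [p,q] (with p < q) to q − p.
This gives a 9×27 integer matrix of rank 8; reducing to Smith normal form yields diagonal entries (1,1,1,1,1,1,1,1).

The boundary map ∂_2: C_2 → C_1 acts by ∂[p,q,r] = [q,r] − [p,r] + [p,q]. For instance
  ∂DFJ = FJ − DJ + DF,
  ∂BEJ = EJ − BJ + BE.
The 27×18 boundary matrix has rank 18 and Smith normal form diag(1,1,1,1,1,1,1,1,1,1,1,1,1,1,1,1,1,2).

From H_k ≅ ker(∂_k) / im(∂_{k+1}) we obtain:

  H_0: rank C_0 − rank ∂_1 = 9 − 8 = 1, and the invariant factors of ∂_1 are all 1, so H_0 = Z.
  H_1: rank ker ∂_1 − rank ∂_2 = (27 − 8) − 18 = 1, and ∂_2 has invariant factor 2 > 1, so H_1 = Z ⊕ Z/2Z.
  H_2: rank ker ∂_2 − rank ∂_3 = (18 − 18) − 0 = 0, and there is no ∂_3, so H_2 = 0.

As a check, the Euler characteristic is 9 − 27 + 18 = 0, which agrees with 1 − 1 + 0 = 0.
(K is a triangulation of the Klein bottle.)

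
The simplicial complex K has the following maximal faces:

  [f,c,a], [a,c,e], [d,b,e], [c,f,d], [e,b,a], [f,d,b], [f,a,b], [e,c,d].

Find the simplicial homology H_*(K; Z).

H_0 = Z,  H_1 = 0,  H_2 = Z.

Take the total order a < b < c < d < e < f on the vertex set. Then K (dimension 2) consists of the simplices:

  0-simplices (6): a, b, c, d, e, f
  1-simplices (12): ab, ac, ae, af, bd, be, bf, cd, ce, cf, de, df
  2-simplices (8): abe, abf, ace, acf, bde, bdf, cde, cdf

so the chain groups are C_0 ≅ Z^6, C_1 ≅ Z^12, C_2 ≅ Z^8.

Boundary ∂_1: C_1 → C_0 maps an edge to its endpoints' difference, ∂[p,q] = q − p. For instance
  ∂ce = e − c.
This gives a 6×12 integer matrix of rank 5; reducing to Smith normal form yields diagonal entries (1,1,1,1,1).

∂_2: C_2 → C_1 maps a triangle to the signed sum of its edges. For instance
  ∂cdf = df − cf + cd,
  ∂abf = bf − af + ab.
The resulting 12×8 matrix has rank 7, and its Smith normal form has invariant factors (1,1,1,1,1,1,1).

Now H_k = ker ∂_k / im ∂_{k+1}, so:

  H_0: rank C_0 − rank ∂_1 = 6 − 5 = 1, and the invariant factors of ∂_1 are all 1, so H_0 ≅ Z.
  H_1: rank ker ∂_1 − rank ∂_2 = (12 − 5) − 7 = 0, and the invariant factors of ∂_2 are all 1, so H_1 ≅ 0.
  H_2: rank ker ∂_2 − rank ∂_3 = (8 − 7) − 0 = 1, and there is no ∂_3, so H_2 ≅ Z.

As a check, the Euler characteristic is 6 − 12 + 8 = 2, which agrees with 1 − 0 + 1 = 2.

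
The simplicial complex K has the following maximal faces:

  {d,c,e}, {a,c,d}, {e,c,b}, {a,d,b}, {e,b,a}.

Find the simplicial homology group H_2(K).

K has 5 vertices, 10 edges, 5 triangles.
rank ∂_2 = 5, rank ∂_3 = 0 ⇒ b_2 = 5 − 5 − 0 = 0. So H_2 ≅ 0.

H_2 = 0.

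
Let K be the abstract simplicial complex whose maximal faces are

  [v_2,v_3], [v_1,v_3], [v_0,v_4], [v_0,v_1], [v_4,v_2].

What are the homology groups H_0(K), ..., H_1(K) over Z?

Fix the vertex order v_0 < v_1 < v_2 < v_3 < v_4 and write every simplex with vertices in increasing order. Then dim K = 1 and the simplices of K are:

  0-simplices (5): [v_0], [v_1], [v_2], [v_3], [v_4]
  1-simplices (5): [v_0,v_1], [v_0,v_4], [v_1,v_3], [v_2,v_3], [v_2,v_4]

so the chain groups are C_0 ≅ Z^5, C_1 ≅ Z^5.

Boundary ∂_1: C_1 → C_0 is given by ∂[p,q] = [q] − [p].
This gives a 5×5 integer matrix of rank 4; reducing to Smith normal form yields diagonal entries (1,1,1,1).

Now H_k = ker ∂_k / im ∂_{k+1}, so:

  H_0: rank C_0 − rank ∂_1 = 5 − 4 = 1, and the invariant factors of ∂_1 are all 1, so H_0 ≅ Z.
  H_1: rank ker ∂_1 − rank ∂_2 = (5 − 4) − 0 = 1, and there is no ∂_2, so H_1 ≅ Z.

As a check, the Euler characteristic is 5 − 5 = 0, which agrees with 1 − 1 = 0.

H_0 = Z,  H_1 = Z.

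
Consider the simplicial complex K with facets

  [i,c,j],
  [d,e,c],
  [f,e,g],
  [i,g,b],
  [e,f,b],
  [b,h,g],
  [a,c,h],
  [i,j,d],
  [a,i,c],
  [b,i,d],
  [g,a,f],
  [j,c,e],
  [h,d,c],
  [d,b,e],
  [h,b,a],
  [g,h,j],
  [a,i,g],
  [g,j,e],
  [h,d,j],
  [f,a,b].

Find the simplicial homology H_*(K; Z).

H_0 = Z,  H_1 = Z ⊕ Z/2,  H_2 = 0.

Fix the vertex order a < b < c < d < e < f < g < h < i < j and write every simplex with vertices in increasing order. Then dim K = 2 and the simplices of K are:

  0-simplices (10): a, b, c, d, e, f, g, h, i, j
  1-simplices (30): ab, ac, af, ag, ah, ai, bd, be, bf, bg, bh, bi, cd, ce, ch, ci, cj, de, dh, di, dj, ef, eg, ej, fg, gh, gi, gj, hj, ij
  2-simplices (20): abf, abh, ach, aci, afg, agi, bde, bdi, bef, bgh, bgi, cde, cdh, cej, cij, dhj, dij, efg, egj, ghj

Hence C_0 ≅ Z^10, C_1 ≅ Z^30, C_2 ≅ Z^20.

The boundary map ∂_1: C_1 → C_0 is given by ∂[p,q] = [q] − [p]. For instance
  ∂bg = g − b.
This gives a 10×30 integer matrix of rank 9; reducing to Smith normal form yields diagonal entries (1,1,1,1,1,1,1,1,1).

The boundary map ∂_2: C_2 → C_1 sends each 2-simplex [p,q,r] to [q,r] − [p,r] + [p,q]. For instance
  ∂dhj = hj − dj + dh,
  ∂efg = fg − eg + ef.
The resulting 30×20 matrix has rank 20, and its Smith normal form has invariant factors (1,1,1,1,1,1,1,1,1,1,1,1,1,1,1,1,1,1,1,2).

Reading off H_k = ker ∂_k / im ∂_{k+1}:

  H_0: rank C_0 − rank ∂_1 = 10 − 9 = 1, and the invariant factors of ∂_1 are all 1, so H_0 ≅ Z.
  H_1: rank ker ∂_1 − rank ∂_2 = (30 − 9) − 20 = 1, and ∂_2 has invariant factor 2 > 1, so H_1 ≅ Z ⊕ Z/2.
  H_2: rank ker ∂_2 − rank ∂_3 = (20 − 20) − 0 = 0, and there is no ∂_3, so H_2 ≅ 0.

As a check, the Euler characteristic is 10 − 30 + 20 = 0, which agrees with 1 − 1 + 0 = 0.
(K is a triangulation of the Klein bottle.)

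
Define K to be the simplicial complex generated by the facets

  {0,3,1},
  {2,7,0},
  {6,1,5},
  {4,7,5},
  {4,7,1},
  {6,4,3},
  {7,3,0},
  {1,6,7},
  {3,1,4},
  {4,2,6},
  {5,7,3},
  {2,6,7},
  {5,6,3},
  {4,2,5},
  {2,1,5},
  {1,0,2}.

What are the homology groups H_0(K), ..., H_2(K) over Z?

H_0 ≅ Z,  H_1 ≅ Z^2,  H_2 ≅ Z.

We work with the vertex ordering 0 < 1 < 2 < 3 < 4 < 5 < 6 < 7. The simplices of K, each written with vertices in increasing order, are:

  0-simplices (8): [0], [1], [2], [3], [4], [5], [6], [7]
  1-simplices (24): (24 of them)
  2-simplices (16): [0,1,2], [0,1,3], [0,2,7], [0,3,7], [1,2,5], [1,3,4], [1,4,7], [1,5,6], [1,6,7], [2,4,5], [2,4,6], [2,6,7], [3,4,6], [3,5,6], [3,5,7], [4,5,7]

Hence C_0 ≅ Z^8, C_1 ≅ Z^24, C_2 ≅ Z^16.

Boundary ∂_1: C_1 → C_0 maps an edge to its endpoints' difference, ∂[p,q] = q − p. For instance
  ∂[1,2] = [2] − [1].
As a 8×24 matrix over Z this has rank 7, with invariant factors (1,1,1,1,1,1,1).

Boundary ∂_2: C_2 → C_1 sends each 2-simplex [p,q,r] to [q,r] − [p,r] + [p,q]. For instance
  ∂[0,1,2] = [1,2] − [0,2] + [0,1],
  ∂[0,2,7] = [2,7] − [0,7] + [0,2].
The 24×16 boundary matrix has rank 15 and Smith normal form diag(1,1,1,1,1,1,1,1,1,1,1,1,1,1,1).

Now H_k = ker ∂_k / im ∂_{k+1}, so:

  H_0: rank C_0 − rank ∂_1 = 8 − 7 = 1, and the invariant factors of ∂_1 are all 1, so H_0 = Z.
  H_1: rank ker ∂_1 − rank ∂_2 = (24 − 7) − 15 = 2, and the invariant factors of ∂_2 are all 1, so H_1 = Z^2.
  H_2: rank ker ∂_2 − rank ∂_3 = (16 − 15) − 0 = 1, and there is no ∂_3, so H_2 = Z.

(K is a triangulation of the torus T^2.)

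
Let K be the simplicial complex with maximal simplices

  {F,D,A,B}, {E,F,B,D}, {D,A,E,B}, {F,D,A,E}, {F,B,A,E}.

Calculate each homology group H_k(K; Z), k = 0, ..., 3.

Fix the vertex order A < B < D < E < F and write every simplex with vertices in increasing order. Then dim K = 3 and the simplices of K are:

  0-simplices (5): A, B, D, E, F
  1-simplices (10): AB, AD, AE, AF, BD, BE, BF, DE, DF, EF
  2-simplices (10): ABD, ABE, ABF, ADE, ADF, AEF, BDE, BDF, BEF, DEF
  3-simplices (5): ABDE, ABDF, ABEF, ADEF, BDEF

Hence C_0 ≅ Z^5, C_1 ≅ Z^10, C_2 ≅ Z^10, C_3 ≅ Z^5.

∂_1: C_1 → C_0 maps an edge to its endpoints' difference, ∂[p,q] = q − p. For instance
  ∂DE = E − D.
The 5×10 boundary matrix has rank 4 and Smith normal form diag(1,1,1,1).

∂_2: C_2 → C_1 acts by ∂[p,q,r] = [q,r] − [p,r] + [p,q]. For instance
  ∂ADE = DE − AE + AD,
  ∂ABE = BE − AE + AB.
This gives a 10×10 integer matrix of rank 6; reducing to Smith normal form yields diagonal entries (1,1,1,1,1,1).

∂_3: C_3 → C_2 sends each 3-simplex σ to the alternating sum Σ_i (−1)^i (σ with its i-th vertex removed). For instance
  ∂ABDF = BDF − ADF + ABF − ABD,
  ∂ABEF = BEF − AEF + ABF − ABE.
The 10×5 boundary matrix has rank 4 and Smith normal form diag(1,1,1,1).

Reading off H_k = ker ∂_k / im ∂_{k+1}:

  H_0: rank C_0 − rank ∂_1 = 5 − 4 = 1, and the invariant factors of ∂_1 are all 1, so H_0 ≅ Z.
  H_1: rank ker ∂_1 − rank ∂_2 = (10 − 4) − 6 = 0, and the invariant factors of ∂_2 are all 1, so H_1 ≅ 0.
  H_2: rank ker ∂_2 − rank ∂_3 = (10 − 6) − 4 = 0, and the invariant factors of ∂_3 are all 1, so H_2 ≅ 0.
  H_3: rank ker ∂_3 − rank ∂_4 = (5 − 4) − 0 = 1, and there is no ∂_4, so H_3 ≅ Z.

As a check, the Euler characteristic is 5 − 10 + 10 − 5 = 0, which agrees with 1 − 0 + 0 − 1 = 0.

H_0 = Z,  H_1 = 0,  H_2 = 0,  H_3 = Z.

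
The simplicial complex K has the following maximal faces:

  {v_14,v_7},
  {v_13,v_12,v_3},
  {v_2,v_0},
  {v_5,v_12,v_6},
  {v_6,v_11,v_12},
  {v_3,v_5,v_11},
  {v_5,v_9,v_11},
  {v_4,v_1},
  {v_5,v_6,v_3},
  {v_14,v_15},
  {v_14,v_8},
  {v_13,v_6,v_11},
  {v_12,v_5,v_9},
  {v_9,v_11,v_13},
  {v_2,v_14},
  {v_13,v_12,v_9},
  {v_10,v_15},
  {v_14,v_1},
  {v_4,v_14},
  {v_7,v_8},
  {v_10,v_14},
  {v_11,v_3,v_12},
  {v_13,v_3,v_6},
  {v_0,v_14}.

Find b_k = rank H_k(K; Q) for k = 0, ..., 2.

b_0 = 2, b_1 = 4, b_2 = 0.

K has 16 vertices, 30 edges, 12 triangles.
rank ∂_0 = 0, rank ∂_1 = 14 ⇒ b_0 = 16 − 0 − 14 = 2; all invariant factors of ∂_1 are 1 so no torsion. So H_0 = Z^2.
rank ∂_1 = 14, rank ∂_2 = 12 ⇒ b_1 = 30 − 14 − 12 = 4; ∂_2 has invariant factor(s) [2] giving torsion. So H_1 = Z^4 ⊕ Z_2.
rank ∂_2 = 12, rank ∂_3 = 0 ⇒ b_2 = 12 − 12 − 0 = 0. So H_2 = 0.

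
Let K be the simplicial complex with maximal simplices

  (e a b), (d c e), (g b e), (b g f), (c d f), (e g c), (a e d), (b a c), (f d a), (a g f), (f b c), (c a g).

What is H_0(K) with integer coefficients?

H_0 = Z.

Fix the vertex order a < b < c < d < e < f < g and write every simplex with vertices in increasing order. Then dim K = 2 and the simplices of K are:

  0-simplices (7): a, b, c, d, e, f, g
  1-simplices (18): ab, ac, ad, ae, af, ag, bc, be, bf, bg, cd, ce, cf, cg, de, df, eg, fg
  2-simplices (12): abc, abe, acg, ade, adf, afg, bcf, beg, bfg, cde, cdf, ceg

giving chain groups C_0 ≅ Z^7, C_1 ≅ Z^18, C_2 ≅ Z^12.

The boundary map ∂_1: C_1 → C_0 sends each edge [p,q] (with p < q) to q − p. For instance
  ∂ab = b − a.
This gives a 7×18 integer matrix of rank 6; reducing to Smith normal form yields diagonal entries (1,1,1,1,1,1).

Boundary ∂_2: C_2 → C_1 sends each 2-simplex [p,q,r] to [q,r] − [p,r] + [p,q]. For instance
  ∂cde = de − ce + cd,
  ∂ade = de − ae + ad.
The resulting 18×12 matrix has rank 12, and its Smith normal form has invariant factors (1,1,1,1,1,1,1,1,1,1,1,2).

From H_k ≅ ker(∂_k) / im(∂_{k+1}) we obtain:

  H_0: rank C_0 − rank ∂_1 = 7 − 6 = 1, and the invariant factors of ∂_1 are all 1, so H_0 = Z.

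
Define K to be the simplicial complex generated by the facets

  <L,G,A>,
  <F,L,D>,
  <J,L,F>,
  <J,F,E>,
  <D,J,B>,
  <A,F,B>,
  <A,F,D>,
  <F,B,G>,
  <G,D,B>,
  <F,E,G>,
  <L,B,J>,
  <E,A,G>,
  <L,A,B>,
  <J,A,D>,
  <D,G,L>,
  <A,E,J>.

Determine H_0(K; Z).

Fix the vertex order A < B < D < E < F < G < J < L and write every simplex with vertices in increasing order. Then dim K = 2 and the simplices of K are:

  0-simplices (8): A, B, D, E, F, G, J, L
  1-simplices (24): AB, AD, AE, AF, AG, AJ, AL, BD, BF, BG, BJ, BL, DF, DG, DJ, DL, EF, EG, EJ, FG, FJ, FL, GL, JL
  2-simplices (16): ABF, ABL, ADF, ADJ, AEG, AEJ, AGL, BDG, BDJ, BFG, BJL, DFL, DGL, EFG, EFJ, FJL

so the chain groups are C_0 ≅ Z^8, C_1 ≅ Z^24, C_2 ≅ Z^16.

Boundary ∂_1: C_1 → C_0 maps an edge to its endpoints' difference, ∂[p,q] = q − p. For instance
  ∂EF = F − E.
As a 8×24 matrix over Z this has rank 7, with invariant factors (1,1,1,1,1,1,1).

The boundary map ∂_2: C_2 → C_1 maps a triangle to the signed sum of its edges. For instance
  ∂ADJ = DJ − AJ + AD,
  ∂EFG = FG − EG + EF.
As a 24×16 matrix over Z this has rank 15, with invariant factors (1,1,1,1,1,1,1,1,1,1,1,1,1,1,1).

Now H_k = ker ∂_k / im ∂_{k+1}, so:

  H_0: rank C_0 − rank ∂_1 = 8 − 7 = 1, and the invariant factors of ∂_1 are all 1, so H_0 ≅ Z.

(K is a triangulation of the torus T^2.)

H_0 ≅ Z.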